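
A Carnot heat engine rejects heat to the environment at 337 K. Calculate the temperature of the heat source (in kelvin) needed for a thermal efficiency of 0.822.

T_H ≈ 1893 K

From η = 1 − T_C/T_H, solving for T_H gives T_H = T_C/(1 − η) = 337.00/(1 − 0.822) = 1893 K.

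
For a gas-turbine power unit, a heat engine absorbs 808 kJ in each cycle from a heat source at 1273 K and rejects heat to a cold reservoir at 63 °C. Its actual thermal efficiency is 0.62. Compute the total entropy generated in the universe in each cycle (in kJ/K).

T_C = 63 °C → 63 + 273.15 = 336.15 K.
W = η·Q_H = 0.62 × 808 = 501.0 kJ, so Q_C = Q_H − W = 307.0 kJ.
The hot reservoir loses entropy Q_H/T_H = 808/1273.00 = 0.6347 kJ/K; the cold reservoir gains Q_C/T_C = 307.0/336.15 = 0.9134 kJ/K.
ΔS_univ = −Q_H/T_H + Q_C/T_C = 0.279 kJ/K (> 0, since η = 0.62 < η_Carnot = 0.736).

ΔS_univ ≈ 0.279 kJ/K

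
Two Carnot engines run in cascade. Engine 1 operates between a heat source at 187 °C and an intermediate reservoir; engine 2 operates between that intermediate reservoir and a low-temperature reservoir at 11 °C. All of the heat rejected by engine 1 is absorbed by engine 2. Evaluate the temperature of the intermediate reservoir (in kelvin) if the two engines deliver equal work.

T_H = 187 °C → 187 + 273.15 = 460.15 K.
T_C = 11 °C → 11 + 273.15 = 284.15 K.
For reversible stages Q_m = Q_H·(T_m/T_H). Setting W₁ = Q_H(1 − T_m/T_H) equal to W₂ = Q_m(1 − T_C/T_m) = Q_H·(T_m − T_C)/T_H gives T_H − T_m = T_m − T_C, so T_m = (T_H + T_C)/2 = (460.15 + 284.15)/2 = 372 K.

T_m ≈ 372 K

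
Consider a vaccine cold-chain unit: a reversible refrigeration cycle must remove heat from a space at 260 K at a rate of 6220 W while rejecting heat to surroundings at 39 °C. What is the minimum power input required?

T_H = 39 °C → 39 + 273.15 = 312.15 K.
Carnot COP: COP_R = T_C/(T_H − T_C) = 260.00/52.15 = 4.9856.
W = Q_C/COP_R = 6220/4.9856 = 1248 W.

Ẇ_in ≈ 1248 W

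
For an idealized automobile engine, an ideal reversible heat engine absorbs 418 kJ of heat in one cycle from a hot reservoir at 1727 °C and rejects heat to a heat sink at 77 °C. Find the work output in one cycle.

W ≈ 344.8 kJ

T_H = 1727 °C → 1727 + 273.15 = 2000.15 K.
T_C = 77 °C → 77 + 273.15 = 350.15 K.
η_rev = 1 − T_C/T_H = 1 − 350.15/2000.15 = 0.8249.
W = η·Q_H = 0.8249 × 418 = 344.8 kJ.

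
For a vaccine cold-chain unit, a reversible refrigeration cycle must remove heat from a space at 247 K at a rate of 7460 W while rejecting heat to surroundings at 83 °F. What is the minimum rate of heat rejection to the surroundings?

T_H = 83 °F → (83 − 32) × 5/9 = 28.33 °C = 301.48 K.
For a reversible cycle Q_H/Q_C = T_H/T_C, so Q_H = Q_C·T_H/T_C = 7460 × 301.48/247.00 = 9106 W.

Q̇_H ≈ 9106 W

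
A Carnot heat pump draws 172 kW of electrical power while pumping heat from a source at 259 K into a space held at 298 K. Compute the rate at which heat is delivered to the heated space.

Q̇_H ≈ 1310 kW

Reversible heating COP: COP_HP = T_H/(T_H − T_C) = 298.00/39.00 = 7.6410.
Q_H = COP_HP · W = 7.6410 × 172 = 1310 kW.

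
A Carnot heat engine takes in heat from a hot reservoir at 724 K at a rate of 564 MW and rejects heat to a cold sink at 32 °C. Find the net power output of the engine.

Ẇ ≈ 326 MW

T_C = 32 °C → 32 + 273.15 = 305.15 K.
Carnot efficiency: η = 1 − T_C/T_H = 1 − 305.15/724.00 = 0.5785.
W = η·Q_H = 0.5785 × 564 = 326 MW.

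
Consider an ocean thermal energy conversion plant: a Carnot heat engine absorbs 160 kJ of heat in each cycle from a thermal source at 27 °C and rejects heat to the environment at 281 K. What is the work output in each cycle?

T_H = 27 °C → 27 + 273.15 = 300.15 K.
Carnot efficiency: η = 1 − T_C/T_H = 1 − 281.00/300.15 = 0.0638.
W = η·Q_H = 0.0638 × 160 = 10.2 kJ.

W ≈ 10.2 kJ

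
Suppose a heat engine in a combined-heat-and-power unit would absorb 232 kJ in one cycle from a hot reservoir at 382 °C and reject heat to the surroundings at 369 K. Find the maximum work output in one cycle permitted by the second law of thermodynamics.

T_H = 382 °C → 382 + 273.15 = 655.15 K.
No engine can exceed the Carnot limit: η_max = 1 − T_C/T_H = 1 − 369.00/655.15 = 0.4368.
W_max = η_max · Q_H = 0.4368 × 232 = 101.3 kJ.

W_max ≈ 101.3 kJ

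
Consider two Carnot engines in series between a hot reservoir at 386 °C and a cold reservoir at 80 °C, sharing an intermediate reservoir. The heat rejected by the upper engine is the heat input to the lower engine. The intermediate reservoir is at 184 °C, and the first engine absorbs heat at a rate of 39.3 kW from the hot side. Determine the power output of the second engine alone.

Ẇ₂ ≈ 6.201 kW

T_H = 386 °C → 386 + 273.15 = 659.15 K.
T_C = 80 °C → 80 + 273.15 = 353.15 K.
T_m = 184 °C → 184 + 273.15 = 457.15 K.
Heat entering the second stage: Q_m = Q_H·(T_m/T_H) = 39.3 × 457.15/659.15 = 27.26 kW.
Second-stage efficiency η₂ = 1 − T_C/T_m = 1 − 353.15/457.15 = 0.2275, so W₂ = η₂·Q_m = 6.201 kW.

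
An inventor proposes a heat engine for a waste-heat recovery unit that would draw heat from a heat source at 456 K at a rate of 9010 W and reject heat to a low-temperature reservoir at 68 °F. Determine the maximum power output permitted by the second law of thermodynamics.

T_C = 68 °F → (68 − 32) × 5/9 = 20.00 °C = 293.15 K.
By the Carnot theorem, η_max = 1 − T_C/T_H = 1 − 293.15/456.00 = 0.3571.
W_max = η_max · Q_H = 0.3571 × 9010 = 3220 W.

Ẇ_max ≈ 3220 W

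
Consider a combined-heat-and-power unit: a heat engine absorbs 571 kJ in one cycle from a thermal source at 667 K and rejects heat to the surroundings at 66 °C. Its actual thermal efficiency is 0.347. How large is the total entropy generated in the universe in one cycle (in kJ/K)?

T_C = 66 °C → 66 + 273.15 = 339.15 K.
W = η·Q_H = 0.347 × 571 = 198.1 kJ, so Q_C = Q_H − W = 372.9 kJ.
Entropy balance on the reservoirs: −Q_H/T_H = -0.8561 kJ/K, +Q_C/T_C = 1.099 kJ/K.
ΔS_univ = −Q_H/T_H + Q_C/T_C = 0.243 kJ/K (> 0, since η = 0.347 < η_Carnot = 0.492).

ΔS_univ ≈ 0.243 kJ/K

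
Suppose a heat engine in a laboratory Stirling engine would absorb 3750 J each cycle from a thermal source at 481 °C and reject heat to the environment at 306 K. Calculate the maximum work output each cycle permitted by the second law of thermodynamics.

T_H = 481 °C → 481 + 273.15 = 754.15 K.
The second-law ceiling is the Carnot efficiency, η_max = 1 − T_C/T_H = 1 − 306.00/754.15 = 0.5942.
W_max = η_max · Q_H = 0.5942 × 3750 = 2228 J.

W_max ≈ 2228 J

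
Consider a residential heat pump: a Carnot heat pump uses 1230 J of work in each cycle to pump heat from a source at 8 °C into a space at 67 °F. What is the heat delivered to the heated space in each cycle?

Q_H ≈ 31400 J

T_H = 67 °F → (67 − 32) × 5/9 = 19.44 °C = 292.59 K.
T_C = 8 °C → 8 + 273.15 = 281.15 K.
Reversible heating COP: COP_HP = T_H/(T_H − T_C) = 292.59/11.44 = 25.5665.
Q_H = COP_HP · W = 25.5665 × 1230 = 31400 J.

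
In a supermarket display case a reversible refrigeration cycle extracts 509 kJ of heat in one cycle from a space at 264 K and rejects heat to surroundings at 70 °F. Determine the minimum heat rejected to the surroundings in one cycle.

Q_H ≈ 567 kJ

T_H = 70 °F → (70 − 32) × 5/9 = 21.11 °C = 294.26 K.
For a reversible cycle Q_H/Q_C = T_H/T_C, so Q_H = Q_C·T_H/T_C = 509 × 294.26/264.00 = 567 kJ.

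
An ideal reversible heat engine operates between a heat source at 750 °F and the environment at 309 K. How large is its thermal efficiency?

T_H = 750 °F → (750 − 32) × 5/9 = 398.89 °C = 672.04 K.
η_rev = 1 − T_C/T_H = 1 − 309.00/672.04 = 0.540.

η ≈ 0.540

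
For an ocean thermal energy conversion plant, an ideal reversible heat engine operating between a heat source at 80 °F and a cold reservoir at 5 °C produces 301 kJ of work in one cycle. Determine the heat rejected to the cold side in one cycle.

T_H = 80 °F → (80 − 32) × 5/9 = 26.67 °C = 299.82 K.
T_C = 5 °C → 5 + 273.15 = 278.15 K.
For a reversible engine, η = 1 − T_C/T_H = 1 − 278.15/299.82 = 0.0723.
Since Q_C/Q_H = T_C/T_H and Q_H = W/η, Q_C = W·T_C/(T_H − T_C) = 301 × 278.15/21.67 = 3860 kJ.

Q_C ≈ 3860 kJ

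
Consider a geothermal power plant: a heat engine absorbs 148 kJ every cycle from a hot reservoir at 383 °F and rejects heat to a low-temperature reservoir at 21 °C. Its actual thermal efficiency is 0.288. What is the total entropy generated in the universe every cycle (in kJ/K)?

T_H = 383 °F → (383 − 32) × 5/9 = 195.00 °C = 468.15 K.
T_C = 21 °C → 21 + 273.15 = 294.15 K.
W = η·Q_H = 0.288 × 148 = 42.62 kJ, so Q_C = Q_H − W = 105.4 kJ.
Entropy balance on the reservoirs: −Q_H/T_H = -0.3161 kJ/K, +Q_C/T_C = 0.3582 kJ/K.
ΔS_univ = −Q_H/T_H + Q_C/T_C = 0.0421 kJ/K (> 0, since η = 0.288 < η_Carnot = 0.372).

ΔS_univ ≈ 0.0421 kJ/K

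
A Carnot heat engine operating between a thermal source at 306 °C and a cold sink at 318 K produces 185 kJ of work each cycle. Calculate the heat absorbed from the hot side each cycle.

T_H = 306 °C → 306 + 273.15 = 579.15 K.
For a reversible engine, η = 1 − T_C/T_H = 1 − 318.00/579.15 = 0.4509.
Q_H = W/η = 185/0.4509 = 410.3 kJ.

Q_H ≈ 410.3 kJ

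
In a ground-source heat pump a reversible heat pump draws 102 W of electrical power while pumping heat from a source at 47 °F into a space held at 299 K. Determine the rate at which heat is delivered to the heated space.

Q̇_H ≈ 1741 W

T_C = 47 °F → (47 − 32) × 5/9 = 8.33 °C = 281.48 K.
Reversible heating COP: COP_HP = T_H/(T_H − T_C) = 299.00/17.52 = 17.0695.
Q_H = COP_HP · W = 17.0695 × 102 = 1741 W.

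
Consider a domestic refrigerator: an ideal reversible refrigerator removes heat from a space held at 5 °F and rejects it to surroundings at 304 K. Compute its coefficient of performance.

COP_R ≈ 5.63

T_C = 5 °F → (5 − 32) × 5/9 = -15.00 °C = 258.15 K.
For a reversible refrigerator, COP_R = T_C/(T_H − T_C) = 258.15/(304.00 − 258.15) = 5.63.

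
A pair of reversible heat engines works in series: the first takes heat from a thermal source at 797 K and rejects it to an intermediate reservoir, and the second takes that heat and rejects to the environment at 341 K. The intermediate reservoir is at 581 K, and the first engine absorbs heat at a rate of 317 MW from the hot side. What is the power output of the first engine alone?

First-stage efficiency η₁ = 1 − T_m/T_H = 1 − 581.00/797.00 = 0.2710.
W₁ = η₁·Q_H = 0.2710 × 317 = 85.9 MW.

Ẇ₁ ≈ 85.9 MW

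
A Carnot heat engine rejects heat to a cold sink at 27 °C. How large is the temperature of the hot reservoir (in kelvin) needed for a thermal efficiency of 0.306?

T_H ≈ 432.5 K

T_C = 27 °C → 27 + 273.15 = 300.15 K.
From η = 1 − T_C/T_H, solving for T_H gives T_H = T_C/(1 − η) = 300.15/(1 − 0.306) = 432.5 K.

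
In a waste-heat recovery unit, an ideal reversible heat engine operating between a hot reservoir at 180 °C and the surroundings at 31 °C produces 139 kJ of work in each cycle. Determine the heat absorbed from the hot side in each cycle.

T_H = 180 °C → 180 + 273.15 = 453.15 K.
T_C = 31 °C → 31 + 273.15 = 304.15 K.
Carnot efficiency: η = 1 − T_C/T_H = 1 − 304.15/453.15 = 0.3288.
Q_H = W/η = 139/0.3288 = 423 kJ.

Q_H ≈ 423 kJ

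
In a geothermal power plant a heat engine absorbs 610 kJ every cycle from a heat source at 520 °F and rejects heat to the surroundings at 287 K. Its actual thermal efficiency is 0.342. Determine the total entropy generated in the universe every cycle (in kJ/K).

T_H = 520 °F → (520 − 32) × 5/9 = 271.11 °C = 544.26 K.
W = η·Q_H = 0.342 × 610 = 208.6 kJ, so Q_C = Q_H − W = 401.4 kJ.
The hot reservoir loses entropy Q_H/T_H = 610/544.26 = 1.121 kJ/K; the cold reservoir gains Q_C/T_C = 401.4/287.00 = 1.399 kJ/K.
ΔS_univ = −Q_H/T_H + Q_C/T_C = 0.278 kJ/K (> 0, since η = 0.342 < η_Carnot = 0.473).

ΔS_univ ≈ 0.278 kJ/K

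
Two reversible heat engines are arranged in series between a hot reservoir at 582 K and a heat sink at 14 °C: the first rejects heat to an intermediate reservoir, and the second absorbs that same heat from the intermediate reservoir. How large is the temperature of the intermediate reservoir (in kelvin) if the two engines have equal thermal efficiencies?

T_m ≈ 408.8 K

T_C = 14 °C → 14 + 273.15 = 287.15 K.
Equal efficiencies require 1 − T_m/T_H = 1 − T_C/T_m, i.e. T_m/T_H = T_C/T_m, so T_m = √(T_H·T_C) = √(582.00 × 287.15) = 408.8 K.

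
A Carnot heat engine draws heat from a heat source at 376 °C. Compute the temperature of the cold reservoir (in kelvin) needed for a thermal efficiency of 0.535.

T_C ≈ 301.9 K

T_H = 376 °C → 376 + 273.15 = 649.15 K.
From η = 1 − T_C/T_H, T_C = T_H·(1 − η) = 649.15 × (1 − 0.535) = 301.9 K.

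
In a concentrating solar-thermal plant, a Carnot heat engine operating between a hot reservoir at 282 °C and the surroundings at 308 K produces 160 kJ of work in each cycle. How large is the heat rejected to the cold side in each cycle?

T_H = 282 °C → 282 + 273.15 = 555.15 K.
For a reversible engine, η = 1 − T_C/T_H = 1 − 308.00/555.15 = 0.4452.
Since Q_C/Q_H = T_C/T_H and Q_H = W/η, Q_C = W·T_C/(T_H − T_C) = 160 × 308.00/247.15 = 199 kJ.

Q_C ≈ 199 kJ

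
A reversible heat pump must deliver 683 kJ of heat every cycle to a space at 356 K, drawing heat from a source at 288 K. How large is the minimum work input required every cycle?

W_in ≈ 130.5 kJ

COP_HP = T_H/(T_H − T_C) = 356.00/68.00 = 5.2353.
W = Q_H/COP_HP = 683/5.2353 = 130.5 kJ.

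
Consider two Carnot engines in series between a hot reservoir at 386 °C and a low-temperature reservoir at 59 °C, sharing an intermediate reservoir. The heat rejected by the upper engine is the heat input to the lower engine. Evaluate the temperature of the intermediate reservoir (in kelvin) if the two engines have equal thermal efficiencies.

T_m ≈ 468 K

T_H = 386 °C → 386 + 273.15 = 659.15 K.
T_C = 59 °C → 59 + 273.15 = 332.15 K.
Equal efficiencies require 1 − T_m/T_H = 1 − T_C/T_m, i.e. T_m/T_H = T_C/T_m, so T_m = √(T_H·T_C) = √(659.15 × 332.15) = 468 K.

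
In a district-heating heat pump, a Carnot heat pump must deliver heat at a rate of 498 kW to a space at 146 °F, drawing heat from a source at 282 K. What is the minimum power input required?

T_H = 146 °F → (146 − 32) × 5/9 = 63.33 °C = 336.48 K.
The Carnot heat-pump COP is COP_HP = T_H/(T_H − T_C) = 336.48/54.48 = 6.1759.
W = Q_H/COP_HP = 498/6.1759 = 80.6 kW.

Ẇ_in ≈ 80.6 kW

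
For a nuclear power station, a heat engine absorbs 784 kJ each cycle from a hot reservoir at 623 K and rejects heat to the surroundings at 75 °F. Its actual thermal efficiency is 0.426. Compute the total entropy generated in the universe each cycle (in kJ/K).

T_C = 75 °F → (75 − 32) × 5/9 = 23.89 °C = 297.04 K.
W = η·Q_H = 0.426 × 784 = 334.0 kJ, so Q_C = Q_H − W = 450.0 kJ.
Entropy balance on the reservoirs: −Q_H/T_H = -1.258 kJ/K, +Q_C/T_C = 1.515 kJ/K.
ΔS_univ = −Q_H/T_H + Q_C/T_C = 0.257 kJ/K (> 0, since η = 0.426 < η_Carnot = 0.523).

ΔS_univ ≈ 0.257 kJ/K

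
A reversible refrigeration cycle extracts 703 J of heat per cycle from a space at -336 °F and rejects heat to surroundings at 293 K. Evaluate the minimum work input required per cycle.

T_C = -336 °F → (-336 − 32) × 5/9 = -204.44 °C = 68.71 K.
COP_R = T_C/(T_H − T_C) = 68.71/224.29 = 0.3063.
W = Q_C/COP_R = 703/0.3063 = 2290 J.

W_in ≈ 2290 J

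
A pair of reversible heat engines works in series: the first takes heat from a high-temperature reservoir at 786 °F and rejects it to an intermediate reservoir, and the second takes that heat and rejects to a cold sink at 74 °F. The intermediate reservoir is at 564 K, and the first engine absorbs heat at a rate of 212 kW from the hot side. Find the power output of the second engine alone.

Ẇ₂ ≈ 82.0 kW

T_H = 786 °F → (786 − 32) × 5/9 = 418.89 °C = 692.04 K.
T_C = 74 °F → (74 − 32) × 5/9 = 23.33 °C = 296.48 K.
Heat entering the second stage: Q_m = Q_H·(T_m/T_H) = 212 × 564.00/692.04 = 173 kW.
Second-stage efficiency η₂ = 1 − T_C/T_m = 1 − 296.48/564.00 = 0.4743, so W₂ = η₂·Q_m = 82.0 kW.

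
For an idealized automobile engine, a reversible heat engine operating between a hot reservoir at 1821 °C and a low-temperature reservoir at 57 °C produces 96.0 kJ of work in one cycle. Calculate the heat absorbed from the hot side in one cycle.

T_H = 1821 °C → 1821 + 273.15 = 2094.15 K.
T_C = 57 °C → 57 + 273.15 = 330.15 K.
Carnot efficiency: η = 1 − T_C/T_H = 1 − 330.15/2094.15 = 0.8423.
Q_H = W/η = 96.0/0.8423 = 114 kJ.

Q_H ≈ 114 kJ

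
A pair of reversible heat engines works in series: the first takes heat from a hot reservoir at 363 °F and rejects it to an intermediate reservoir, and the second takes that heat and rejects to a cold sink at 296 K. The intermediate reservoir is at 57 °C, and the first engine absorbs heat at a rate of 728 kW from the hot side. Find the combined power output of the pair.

T_H = 363 °F → (363 − 32) × 5/9 = 183.89 °C = 457.04 K.
Two reversible stages in series are equivalent to a single Carnot engine between T_H and T_C, so η_total = 1 − T_C/T_H = 1 − 296.00/457.04 = 0.3524.
W_total = η_total · Q_H = 0.3524 × 728 = 257 kW.

Ẇ_total ≈ 257 kW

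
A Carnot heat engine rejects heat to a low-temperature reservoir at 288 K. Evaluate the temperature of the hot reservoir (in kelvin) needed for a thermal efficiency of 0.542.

T_H ≈ 629 K

From η = 1 − T_C/T_H, solving for T_H gives T_H = T_C/(1 − η) = 288.00/(1 − 0.542) = 629 K.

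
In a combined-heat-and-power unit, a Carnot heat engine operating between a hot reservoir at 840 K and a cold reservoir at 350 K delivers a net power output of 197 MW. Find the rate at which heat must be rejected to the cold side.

Q̇_C ≈ 140.7 MW

For a reversible engine, η = 1 − T_C/T_H = 1 − 350.00/840.00 = 0.5833.
Since Q_C/Q_H = T_C/T_H and Q_H = W/η, Q_C = W·T_C/(T_H − T_C) = 197 × 350.00/490.00 = 140.7 MW.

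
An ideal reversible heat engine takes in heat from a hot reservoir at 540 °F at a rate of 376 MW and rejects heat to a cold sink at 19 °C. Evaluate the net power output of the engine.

Ẇ ≈ 178 MW

T_H = 540 °F → (540 − 32) × 5/9 = 282.22 °C = 555.37 K.
T_C = 19 °C → 19 + 273.15 = 292.15 K.
Since the cycle is reversible, η = 1 − T_C/T_H = 1 − 292.15/555.37 = 0.4740.
W = η·Q_H = 0.4740 × 376 = 178 MW.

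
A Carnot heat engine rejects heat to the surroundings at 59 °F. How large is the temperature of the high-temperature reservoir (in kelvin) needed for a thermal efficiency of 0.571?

T_H ≈ 672 K

T_C = 59 °F → (59 − 32) × 5/9 = 15.00 °C = 288.15 K.
From η = 1 − T_C/T_H, solving for T_H gives T_H = T_C/(1 − η) = 288.15/(1 − 0.571) = 672 K.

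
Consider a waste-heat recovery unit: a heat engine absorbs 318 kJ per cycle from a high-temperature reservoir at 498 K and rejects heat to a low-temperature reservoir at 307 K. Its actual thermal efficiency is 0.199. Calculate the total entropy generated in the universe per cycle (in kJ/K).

ΔS_univ ≈ 0.1911 kJ/K

W = η·Q_H = 0.199 × 318 = 63.28 kJ, so Q_C = Q_H − W = 254.7 kJ.
Reservoir entropy changes: ΔS_H = −Q_H/T_H = −318/498.00 = -0.6386 kJ/K and ΔS_C = +Q_C/T_C = 254.7/307.00 = 0.8297 kJ/K.
ΔS_univ = −Q_H/T_H + Q_C/T_C = 0.1911 kJ/K (> 0, since η = 0.199 < η_Carnot = 0.384).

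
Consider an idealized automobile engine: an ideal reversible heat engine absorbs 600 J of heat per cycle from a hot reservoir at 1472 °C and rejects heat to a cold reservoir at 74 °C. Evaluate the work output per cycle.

W ≈ 481 J

T_H = 1472 °C → 1472 + 273.15 = 1745.15 K.
T_C = 74 °C → 74 + 273.15 = 347.15 K.
For a reversible engine, η = 1 − T_C/T_H = 1 − 347.15/1745.15 = 0.8011.
W = η·Q_H = 0.8011 × 600 = 481 J.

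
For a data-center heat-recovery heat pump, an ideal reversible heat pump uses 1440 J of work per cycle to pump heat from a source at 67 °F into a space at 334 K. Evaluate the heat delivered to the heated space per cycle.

Q_H ≈ 11600 J

T_C = 67 °F → (67 − 32) × 5/9 = 19.44 °C = 292.59 K.
COP_HP = T_H/(T_H − T_C) = 334.00/41.41 = 8.0666.
Q_H = COP_HP · W = 8.0666 × 1440 = 11600 J.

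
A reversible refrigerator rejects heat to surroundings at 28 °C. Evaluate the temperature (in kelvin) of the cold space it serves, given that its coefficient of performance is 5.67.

T_C ≈ 256 K

T_H = 28 °C → 28 + 273.15 = 301.15 K.
COP_R = T_C/(T_H − T_C) ⇒ T_C = T_H·COP_R/(1 + COP_R) = 301.15 × 5.67/(1 + 5.67) = 256 K.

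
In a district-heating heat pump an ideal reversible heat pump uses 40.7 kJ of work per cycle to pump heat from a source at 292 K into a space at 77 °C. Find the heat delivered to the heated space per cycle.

Q_H ≈ 245.1 kJ

T_H = 77 °C → 77 + 273.15 = 350.15 K.
COP_HP = T_H/(T_H − T_C) = 350.15/58.15 = 6.0215.
Q_H = COP_HP · W = 6.0215 × 40.7 = 245.1 kJ.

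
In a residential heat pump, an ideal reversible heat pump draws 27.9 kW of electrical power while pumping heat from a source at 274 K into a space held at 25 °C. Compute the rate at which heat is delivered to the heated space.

T_H = 25 °C → 25 + 273.15 = 298.15 K.
Reversible heating COP: COP_HP = T_H/(T_H − T_C) = 298.15/24.15 = 12.3458.
Q_H = COP_HP · W = 12.3458 × 27.9 = 344 kW.

Q̇_H ≈ 344 kW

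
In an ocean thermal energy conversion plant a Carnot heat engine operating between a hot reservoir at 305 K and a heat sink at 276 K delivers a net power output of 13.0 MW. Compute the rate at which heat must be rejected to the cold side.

Q̇_C ≈ 124 MW

Since the cycle is reversible, η = 1 − T_C/T_H = 1 − 276.00/305.00 = 0.0951.
Since Q_C/Q_H = T_C/T_H and Q_H = W/η, Q_C = W·T_C/(T_H − T_C) = 13.0 × 276.00/29.00 = 124 MW.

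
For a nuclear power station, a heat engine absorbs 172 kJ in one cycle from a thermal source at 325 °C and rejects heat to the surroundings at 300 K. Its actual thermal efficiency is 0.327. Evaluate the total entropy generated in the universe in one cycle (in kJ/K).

T_H = 325 °C → 325 + 273.15 = 598.15 K.
W = η·Q_H = 0.327 × 172 = 56.24 kJ, so Q_C = Q_H − W = 115.8 kJ.
The hot reservoir loses entropy Q_H/T_H = 172/598.15 = 0.2876 kJ/K; the cold reservoir gains Q_C/T_C = 115.8/300.00 = 0.3859 kJ/K.
ΔS_univ = −Q_H/T_H + Q_C/T_C = 0.09830 kJ/K (> 0, since η = 0.327 < η_Carnot = 0.498).

ΔS_univ ≈ 0.09830 kJ/K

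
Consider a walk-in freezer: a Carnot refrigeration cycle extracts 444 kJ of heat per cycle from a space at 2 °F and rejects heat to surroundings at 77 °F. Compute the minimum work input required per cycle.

T_H = 77 °F → (77 − 32) × 5/9 = 25.00 °C = 298.15 K.
T_C = 2 °F → (2 − 32) × 5/9 = -16.67 °C = 256.48 K.
COP_R = T_C/(T_H − T_C) = 256.48/41.67 = 6.1556.
W = Q_C/COP_R = 444/6.1556 = 72.1 kJ.

W_in ≈ 72.1 kJ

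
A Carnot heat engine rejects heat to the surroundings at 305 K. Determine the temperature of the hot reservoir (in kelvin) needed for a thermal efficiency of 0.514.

From η = 1 − T_C/T_H, solving for T_H gives T_H = T_C/(1 − η) = 305.00/(1 − 0.514) = 628 K.

T_H ≈ 628 K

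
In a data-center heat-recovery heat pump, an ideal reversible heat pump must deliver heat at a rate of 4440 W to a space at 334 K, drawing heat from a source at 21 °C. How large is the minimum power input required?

Ẇ_in ≈ 530 W

T_C = 21 °C → 21 + 273.15 = 294.15 K.
Reversible heating COP: COP_HP = T_H/(T_H − T_C) = 334.00/39.85 = 8.3814.
W = Q_H/COP_HP = 4440/8.3814 = 530 W.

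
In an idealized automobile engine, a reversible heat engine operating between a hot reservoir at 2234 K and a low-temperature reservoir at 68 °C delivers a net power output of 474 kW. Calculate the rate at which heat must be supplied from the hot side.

T_C = 68 °C → 68 + 273.15 = 341.15 K.
Since the cycle is reversible, η = 1 − T_C/T_H = 1 − 341.15/2234.00 = 0.8473.
Q_H = W/η = 474/0.8473 = 559.4 kW.

Q̇_H ≈ 559.4 kW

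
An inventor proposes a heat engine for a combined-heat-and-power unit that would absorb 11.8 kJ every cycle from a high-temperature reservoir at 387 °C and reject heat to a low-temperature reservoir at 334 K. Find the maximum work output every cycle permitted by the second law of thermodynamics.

W_max ≈ 5.83 kJ

T_H = 387 °C → 387 + 273.15 = 660.15 K.
The second-law ceiling is the Carnot efficiency, η_max = 1 − T_C/T_H = 1 − 334.00/660.15 = 0.4941.
W_max = η_max · Q_H = 0.4941 × 11.8 = 5.83 kJ.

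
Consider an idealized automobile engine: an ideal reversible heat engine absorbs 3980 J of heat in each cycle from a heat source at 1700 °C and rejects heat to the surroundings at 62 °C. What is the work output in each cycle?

W ≈ 3304 J

T_H = 1700 °C → 1700 + 273.15 = 1973.15 K.
T_C = 62 °C → 62 + 273.15 = 335.15 K.
The Carnot efficiency is η = 1 − T_C/T_H = 1 − 335.15/1973.15 = 0.8301.
W = η·Q_H = 0.8301 × 3980 = 3304 J.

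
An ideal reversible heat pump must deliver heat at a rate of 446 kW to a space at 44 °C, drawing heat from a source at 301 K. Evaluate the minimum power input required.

T_H = 44 °C → 44 + 273.15 = 317.15 K.
The Carnot heat-pump COP is COP_HP = T_H/(T_H − T_C) = 317.15/16.15 = 19.6378.
W = Q_H/COP_HP = 446/19.6378 = 22.7 kW.

Ẇ_in ≈ 22.7 kW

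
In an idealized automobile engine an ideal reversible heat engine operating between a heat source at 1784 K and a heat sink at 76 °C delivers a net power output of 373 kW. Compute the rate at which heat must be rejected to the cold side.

T_C = 76 °C → 76 + 273.15 = 349.15 K.
Since the cycle is reversible, η = 1 − T_C/T_H = 1 − 349.15/1784.00 = 0.8043.
Since Q_C/Q_H = T_C/T_H and Q_H = W/η, Q_C = W·T_C/(T_H − T_C) = 373 × 349.15/1434.85 = 90.8 kW.

Q̇_C ≈ 90.8 kW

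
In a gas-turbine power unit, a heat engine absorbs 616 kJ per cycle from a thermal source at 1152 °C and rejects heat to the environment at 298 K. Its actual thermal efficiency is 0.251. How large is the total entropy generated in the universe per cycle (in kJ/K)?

T_H = 1152 °C → 1152 + 273.15 = 1425.15 K.
W = η·Q_H = 0.251 × 616 = 154.6 kJ, so Q_C = Q_H − W = 461.4 kJ.
Reservoir entropy changes: ΔS_H = −Q_H/T_H = −616/1425.15 = -0.4322 kJ/K and ΔS_C = +Q_C/T_C = 461.4/298.00 = 1.548 kJ/K.
ΔS_univ = −Q_H/T_H + Q_C/T_C = 1.116 kJ/K (> 0, since η = 0.251 < η_Carnot = 0.791).

ΔS_univ ≈ 1.116 kJ/K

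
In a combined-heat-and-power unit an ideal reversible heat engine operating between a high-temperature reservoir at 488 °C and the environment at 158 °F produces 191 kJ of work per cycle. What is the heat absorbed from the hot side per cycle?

T_H = 488 °C → 488 + 273.15 = 761.15 K.
T_C = 158 °F → (158 − 32) × 5/9 = 70.00 °C = 343.15 K.
The Carnot efficiency is η = 1 − T_C/T_H = 1 − 343.15/761.15 = 0.5492.
Q_H = W/η = 191/0.5492 = 348 kJ.

Q_H ≈ 348 kJ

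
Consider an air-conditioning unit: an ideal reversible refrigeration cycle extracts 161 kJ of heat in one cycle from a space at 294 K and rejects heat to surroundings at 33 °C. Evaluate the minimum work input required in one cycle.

W_in ≈ 6.654 kJ

T_H = 33 °C → 33 + 273.15 = 306.15 K.
For a reversible refrigerator, COP_R = T_C/(T_H − T_C) = 294.00/12.15 = 24.1975.
W = Q_C/COP_R = 161/24.1975 = 6.654 kJ.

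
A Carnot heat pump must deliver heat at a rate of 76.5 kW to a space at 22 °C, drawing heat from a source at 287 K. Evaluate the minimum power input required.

T_H = 22 °C → 22 + 273.15 = 295.15 K.
The Carnot heat-pump COP is COP_HP = T_H/(T_H − T_C) = 295.15/8.15 = 36.2147.
W = Q_H/COP_HP = 76.5/36.2147 = 2.11 kW.

Ẇ_in ≈ 2.11 kW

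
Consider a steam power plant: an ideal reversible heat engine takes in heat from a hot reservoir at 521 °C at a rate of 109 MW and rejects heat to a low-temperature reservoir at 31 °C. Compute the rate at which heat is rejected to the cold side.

Q̇_C ≈ 41.75 MW

T_H = 521 °C → 521 + 273.15 = 794.15 K.
T_C = 31 °C → 31 + 273.15 = 304.15 K.
For a reversible engine, η = 1 − T_C/T_H = 1 − 304.15/794.15 = 0.6170.
For a reversible cycle Q_C/Q_H = T_C/T_H, so Q_C = 109 × 304.15/794.15 = 41.75 MW.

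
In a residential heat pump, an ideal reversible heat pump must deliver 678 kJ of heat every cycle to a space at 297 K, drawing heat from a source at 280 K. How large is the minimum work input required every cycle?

W_in ≈ 38.8 kJ

The Carnot heat-pump COP is COP_HP = T_H/(T_H − T_C) = 297.00/17.00 = 17.4706.
W = Q_H/COP_HP = 678/17.4706 = 38.8 kJ.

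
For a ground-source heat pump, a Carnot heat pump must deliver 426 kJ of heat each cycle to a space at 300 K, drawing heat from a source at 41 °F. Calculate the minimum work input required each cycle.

T_C = 41 °F → (41 − 32) × 5/9 = 5.00 °C = 278.15 K.
For a reversible heat pump, COP_HP = T_H/(T_H − T_C) = 300.00/21.85 = 13.7300.
W = Q_H/COP_HP = 426/13.7300 = 31.0 kJ.

W_in ≈ 31.0 kJ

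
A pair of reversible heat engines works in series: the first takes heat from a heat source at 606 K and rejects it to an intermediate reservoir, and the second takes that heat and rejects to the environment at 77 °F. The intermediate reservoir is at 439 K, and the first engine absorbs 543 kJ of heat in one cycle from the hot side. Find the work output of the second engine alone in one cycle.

W₂ ≈ 126.2 kJ

T_C = 77 °F → (77 − 32) × 5/9 = 25.00 °C = 298.15 K.
Heat entering the second stage: Q_m = Q_H·(T_m/T_H) = 543 × 439.00/606.00 = 393.4 kJ.
Second-stage efficiency η₂ = 1 − T_C/T_m = 1 − 298.15/439.00 = 0.3208, so W₂ = η₂·Q_m = 126.2 kJ.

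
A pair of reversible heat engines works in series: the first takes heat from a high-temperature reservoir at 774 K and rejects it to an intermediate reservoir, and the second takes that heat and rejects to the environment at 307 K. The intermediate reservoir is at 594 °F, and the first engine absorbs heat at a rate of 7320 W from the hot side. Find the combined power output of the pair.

Two reversible stages in series are equivalent to a single Carnot engine between T_H and T_C, so η_total = 1 − T_C/T_H = 1 − 307.00/774.00 = 0.6034.
W_total = η_total · Q_H = 0.6034 × 7320 = 4420 W.

Ẇ_total ≈ 4420 W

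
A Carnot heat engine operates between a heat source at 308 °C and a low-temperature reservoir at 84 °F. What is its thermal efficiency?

T_H = 308 °C → 308 + 273.15 = 581.15 K.
T_C = 84 °F → (84 − 32) × 5/9 = 28.89 °C = 302.04 K.
Carnot efficiency: η = 1 − T_C/T_H = 1 − 302.04/581.15 = 0.480.

η ≈ 0.480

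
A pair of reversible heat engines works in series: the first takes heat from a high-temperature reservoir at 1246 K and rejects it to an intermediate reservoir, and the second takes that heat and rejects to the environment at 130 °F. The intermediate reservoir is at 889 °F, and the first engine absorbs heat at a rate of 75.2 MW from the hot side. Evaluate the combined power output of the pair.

Ẇ_total ≈ 55.4 MW

T_C = 130 °F → (130 − 32) × 5/9 = 54.44 °C = 327.59 K.
Two reversible stages in series are equivalent to a single Carnot engine between T_H and T_C, so η_total = 1 − T_C/T_H = 1 − 327.59/1246.00 = 0.7371.
W_total = η_total · Q_H = 0.7371 × 75.2 = 55.4 MW.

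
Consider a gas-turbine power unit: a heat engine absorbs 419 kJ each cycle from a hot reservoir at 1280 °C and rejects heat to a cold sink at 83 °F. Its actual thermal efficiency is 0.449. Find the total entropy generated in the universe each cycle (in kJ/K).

ΔS_univ ≈ 0.4960 kJ/K

T_H = 1280 °C → 1280 + 273.15 = 1553.15 K.
T_C = 83 °F → (83 − 32) × 5/9 = 28.33 °C = 301.48 K.
W = η·Q_H = 0.449 × 419 = 188.1 kJ, so Q_C = Q_H − W = 230.9 kJ.
The hot reservoir loses entropy Q_H/T_H = 419/1553.15 = 0.2698 kJ/K; the cold reservoir gains Q_C/T_C = 230.9/301.48 = 0.7658 kJ/K.
ΔS_univ = −Q_H/T_H + Q_C/T_C = 0.4960 kJ/K (> 0, since η = 0.449 < η_Carnot = 0.806).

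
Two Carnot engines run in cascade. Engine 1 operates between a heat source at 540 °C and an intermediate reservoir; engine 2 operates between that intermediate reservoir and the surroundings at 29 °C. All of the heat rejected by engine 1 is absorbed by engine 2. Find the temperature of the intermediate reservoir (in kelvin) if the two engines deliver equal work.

T_H = 540 °C → 540 + 273.15 = 813.15 K.
T_C = 29 °C → 29 + 273.15 = 302.15 K.
For reversible stages Q_m = Q_H·(T_m/T_H). Setting W₁ = Q_H(1 − T_m/T_H) equal to W₂ = Q_m(1 − T_C/T_m) = Q_H·(T_m − T_C)/T_H gives T_H − T_m = T_m − T_C, so T_m = (T_H + T_C)/2 = (813.15 + 302.15)/2 = 557.6 K.

T_m ≈ 557.6 K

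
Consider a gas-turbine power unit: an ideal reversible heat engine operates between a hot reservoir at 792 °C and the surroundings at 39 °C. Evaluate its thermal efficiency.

T_H = 792 °C → 792 + 273.15 = 1065.15 K.
T_C = 39 °C → 39 + 273.15 = 312.15 K.
Since the cycle is reversible, η = 1 − T_C/T_H = 1 − 312.15/1065.15 = 0.707.

η ≈ 0.707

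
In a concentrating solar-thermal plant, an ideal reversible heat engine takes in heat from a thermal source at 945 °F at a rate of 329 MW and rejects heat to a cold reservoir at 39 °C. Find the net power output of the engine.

T_H = 945 °F → (945 − 32) × 5/9 = 507.22 °C = 780.37 K.
T_C = 39 °C → 39 + 273.15 = 312.15 K.
For a reversible engine, η = 1 − T_C/T_H = 1 − 312.15/780.37 = 0.6000.
W = η·Q_H = 0.6000 × 329 = 197.4 MW.

Ẇ ≈ 197.4 MW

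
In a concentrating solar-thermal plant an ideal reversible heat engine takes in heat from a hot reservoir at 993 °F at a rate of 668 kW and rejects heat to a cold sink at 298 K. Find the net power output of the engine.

T_H = 993 °F → (993 − 32) × 5/9 = 533.89 °C = 807.04 K.
Carnot efficiency: η = 1 − T_C/T_H = 1 − 298.00/807.04 = 0.6307.
W = η·Q_H = 0.6307 × 668 = 421.3 kW.

Ẇ ≈ 421.3 kW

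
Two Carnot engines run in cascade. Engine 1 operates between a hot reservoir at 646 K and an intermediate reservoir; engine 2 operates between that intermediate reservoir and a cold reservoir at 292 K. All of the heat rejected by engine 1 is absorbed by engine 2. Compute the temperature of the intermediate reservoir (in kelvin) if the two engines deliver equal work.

T_m ≈ 469.0 K

For reversible stages Q_m = Q_H·(T_m/T_H). Setting W₁ = Q_H(1 − T_m/T_H) equal to W₂ = Q_m(1 − T_C/T_m) = Q_H·(T_m − T_C)/T_H gives T_H − T_m = T_m − T_C, so T_m = (T_H + T_C)/2 = (646.00 + 292.00)/2 = 469.0 K.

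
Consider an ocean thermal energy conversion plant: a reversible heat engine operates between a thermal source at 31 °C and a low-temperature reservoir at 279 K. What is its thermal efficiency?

T_H = 31 °C → 31 + 273.15 = 304.15 K.
η_rev = 1 − T_C/T_H = 1 − 279.00/304.15 = 0.0827.

η ≈ 0.0827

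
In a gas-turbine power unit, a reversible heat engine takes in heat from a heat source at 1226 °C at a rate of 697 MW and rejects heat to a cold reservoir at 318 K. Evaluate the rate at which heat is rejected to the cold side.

Q̇_C ≈ 147.8 MW

T_H = 1226 °C → 1226 + 273.15 = 1499.15 K.
Since the cycle is reversible, η = 1 − T_C/T_H = 1 − 318.00/1499.15 = 0.7879.
For a reversible cycle Q_C/Q_H = T_C/T_H, so Q_C = 697 × 318.00/1499.15 = 147.8 MW.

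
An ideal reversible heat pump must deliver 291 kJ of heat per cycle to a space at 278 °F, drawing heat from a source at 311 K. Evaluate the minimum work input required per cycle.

W_in ≈ 70.2 kJ

T_H = 278 °F → (278 − 32) × 5/9 = 136.67 °C = 409.82 K.
For a reversible heat pump, COP_HP = T_H/(T_H − T_C) = 409.82/98.82 = 4.1472.
W = Q_H/COP_HP = 291/4.1472 = 70.2 kJ.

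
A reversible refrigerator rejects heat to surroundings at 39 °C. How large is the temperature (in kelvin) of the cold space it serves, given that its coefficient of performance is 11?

T_C ≈ 286 K

T_H = 39 °C → 39 + 273.15 = 312.15 K.
COP_R = T_C/(T_H − T_C) ⇒ T_C = T_H·COP_R/(1 + COP_R) = 312.15 × 11/(1 + 11) = 286 K.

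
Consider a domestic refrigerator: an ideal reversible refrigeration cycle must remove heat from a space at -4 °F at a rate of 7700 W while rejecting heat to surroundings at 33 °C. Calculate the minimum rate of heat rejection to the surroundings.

T_H = 33 °C → 33 + 273.15 = 306.15 K.
T_C = -4 °F → (-4 − 32) × 5/9 = -20.00 °C = 253.15 K.
For a reversible cycle Q_H/Q_C = T_H/T_C, so Q_H = Q_C·T_H/T_C = 7700 × 306.15/253.15 = 9312 W.

Q̇_H ≈ 9312 W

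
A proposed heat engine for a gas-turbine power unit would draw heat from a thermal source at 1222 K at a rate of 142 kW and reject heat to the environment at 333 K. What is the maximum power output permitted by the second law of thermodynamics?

Ẇ_max ≈ 103 kW

By the Carnot theorem, η_max = 1 − T_C/T_H = 1 − 333.00/1222.00 = 0.7275.
W_max = η_max · Q_H = 0.7275 × 142 = 103 kW.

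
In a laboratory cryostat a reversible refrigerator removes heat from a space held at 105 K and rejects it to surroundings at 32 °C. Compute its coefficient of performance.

T_H = 32 °C → 32 + 273.15 = 305.15 K.
COP_R = T_C/(T_H − T_C) = 105.00/(305.15 − 105.00) = 0.5246.

COP_R ≈ 0.5246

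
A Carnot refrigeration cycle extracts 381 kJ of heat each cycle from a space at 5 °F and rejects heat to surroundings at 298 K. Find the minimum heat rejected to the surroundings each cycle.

Q_H ≈ 440 kJ

T_C = 5 °F → (5 − 32) × 5/9 = -15.00 °C = 258.15 K.
For a reversible cycle Q_H/Q_C = T_H/T_C, so Q_H = Q_C·T_H/T_C = 381 × 298.00/258.15 = 440 kJ.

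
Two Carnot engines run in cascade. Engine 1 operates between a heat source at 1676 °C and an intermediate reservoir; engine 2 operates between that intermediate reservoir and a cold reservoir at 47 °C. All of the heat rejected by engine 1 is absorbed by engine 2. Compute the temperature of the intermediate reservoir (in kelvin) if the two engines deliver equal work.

T_m ≈ 1130 K

T_H = 1676 °C → 1676 + 273.15 = 1949.15 K.
T_C = 47 °C → 47 + 273.15 = 320.15 K.
For reversible stages Q_m = Q_H·(T_m/T_H). Setting W₁ = Q_H(1 − T_m/T_H) equal to W₂ = Q_m(1 − T_C/T_m) = Q_H·(T_m − T_C)/T_H gives T_H − T_m = T_m − T_C, so T_m = (T_H + T_C)/2 = (1949.15 + 320.15)/2 = 1130 K.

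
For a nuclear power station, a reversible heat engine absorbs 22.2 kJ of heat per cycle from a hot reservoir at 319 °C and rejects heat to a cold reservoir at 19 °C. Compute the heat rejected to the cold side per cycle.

T_H = 319 °C → 319 + 273.15 = 592.15 K.
T_C = 19 °C → 19 + 273.15 = 292.15 K.
The Carnot efficiency is η = 1 − T_C/T_H = 1 − 292.15/592.15 = 0.5066.
For a reversible cycle Q_C/Q_H = T_C/T_H, so Q_C = 22.2 × 292.15/592.15 = 11.0 kJ.

Q_C ≈ 11.0 kJ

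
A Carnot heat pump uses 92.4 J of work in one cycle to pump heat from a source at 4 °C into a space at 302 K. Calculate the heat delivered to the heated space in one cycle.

Q_H ≈ 1120 J

T_C = 4 °C → 4 + 273.15 = 277.15 K.
The Carnot heat-pump COP is COP_HP = T_H/(T_H − T_C) = 302.00/24.85 = 12.1529.
Q_H = COP_HP · W = 12.1529 × 92.4 = 1120 J.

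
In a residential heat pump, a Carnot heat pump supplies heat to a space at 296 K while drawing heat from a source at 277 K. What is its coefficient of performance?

Reversible heating COP: COP_HP = T_H/(T_H − T_C) = 296.00/(296.00 − 277.00) = 15.6.

COP_HP ≈ 15.6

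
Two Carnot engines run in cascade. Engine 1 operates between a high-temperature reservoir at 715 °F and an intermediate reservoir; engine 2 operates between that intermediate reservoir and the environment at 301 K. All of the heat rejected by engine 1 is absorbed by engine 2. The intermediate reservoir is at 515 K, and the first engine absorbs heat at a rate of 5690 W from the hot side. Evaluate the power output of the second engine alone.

T_H = 715 °F → (715 − 32) × 5/9 = 379.44 °C = 652.59 K.
Heat entering the second stage: Q_m = Q_H·(T_m/T_H) = 5690 × 515.00/652.59 = 4490 W.
Second-stage efficiency η₂ = 1 − T_C/T_m = 1 − 301.00/515.00 = 0.4155, so W₂ = η₂·Q_m = 1870 W.

Ẇ₂ ≈ 1870 W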